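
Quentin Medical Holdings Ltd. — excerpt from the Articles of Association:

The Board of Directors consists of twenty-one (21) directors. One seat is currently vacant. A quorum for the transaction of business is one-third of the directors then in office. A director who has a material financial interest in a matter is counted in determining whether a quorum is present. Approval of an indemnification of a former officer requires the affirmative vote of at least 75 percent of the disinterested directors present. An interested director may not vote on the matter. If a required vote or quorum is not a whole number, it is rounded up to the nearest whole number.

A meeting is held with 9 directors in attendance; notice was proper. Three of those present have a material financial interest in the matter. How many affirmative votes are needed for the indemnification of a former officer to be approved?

The indemnification of a former officer requires three-fourths of the disinterested directors present (9 − 3 = 6).
3/4 of 6 = 4.50, rounded up to 5.

5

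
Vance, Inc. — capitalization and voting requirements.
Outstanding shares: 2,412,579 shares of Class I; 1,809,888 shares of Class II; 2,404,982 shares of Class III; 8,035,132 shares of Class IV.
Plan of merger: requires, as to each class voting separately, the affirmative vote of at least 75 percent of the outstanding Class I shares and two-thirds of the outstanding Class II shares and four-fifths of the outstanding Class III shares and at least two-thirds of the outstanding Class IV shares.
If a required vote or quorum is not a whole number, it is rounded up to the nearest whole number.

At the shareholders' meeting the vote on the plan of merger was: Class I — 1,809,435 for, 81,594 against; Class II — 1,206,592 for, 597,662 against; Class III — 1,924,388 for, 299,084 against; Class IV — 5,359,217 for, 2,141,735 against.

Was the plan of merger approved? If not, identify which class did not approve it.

Class I: 3/4 of 2412579 = 1809434.25, rounded up to 1809435; 1,809,435 required, 1,809,435 in favor — approved.
Class II: 2/3 of 1809888 = 1206592; 1,206,592 required, 1,206,592 in favor — approved.
Class III: 4/5 of 2404982 = 1923985.60, rounded up to 1923986; 1,923,986 required, 1,924,388 in favor — approved.
Class IV: 2/3 of 8035132 = 5356754.67, rounded up to 5356755; 5,356,755 required, 5,359,217 in favor — approved.

Approved — every class gave the required vote.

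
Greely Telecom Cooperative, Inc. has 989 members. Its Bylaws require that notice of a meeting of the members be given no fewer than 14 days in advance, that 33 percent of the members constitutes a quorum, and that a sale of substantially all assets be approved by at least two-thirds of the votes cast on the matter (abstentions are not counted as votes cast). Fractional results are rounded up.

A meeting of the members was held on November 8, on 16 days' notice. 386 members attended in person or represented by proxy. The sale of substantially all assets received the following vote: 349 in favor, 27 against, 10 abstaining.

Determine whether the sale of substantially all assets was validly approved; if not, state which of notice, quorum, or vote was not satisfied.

Notice: 16 days given; 14 required. Satisfied.
Quorum: 33% of 989 = 326.37, rounded up to 327; 386 present. Satisfied.
Vote: requires two-thirds of the votes cast (386 − 10 abstaining = 376); 2/3 of 376 = 250.67, rounded up to 251, so 251 needed; 349 in favor. Satisfied.

Valid — all requirements satisfied.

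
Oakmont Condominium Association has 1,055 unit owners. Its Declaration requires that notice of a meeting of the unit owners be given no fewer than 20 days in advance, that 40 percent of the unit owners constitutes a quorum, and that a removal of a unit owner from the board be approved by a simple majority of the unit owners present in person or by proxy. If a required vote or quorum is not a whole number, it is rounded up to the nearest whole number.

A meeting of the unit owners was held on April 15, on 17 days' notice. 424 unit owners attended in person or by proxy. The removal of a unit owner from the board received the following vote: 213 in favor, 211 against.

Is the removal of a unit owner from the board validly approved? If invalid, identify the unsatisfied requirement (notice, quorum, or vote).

Notice: 17 days given; 20 required. Not satisfied.
Quorum: 40% of 1,055 = 422; 424 present. Satisfied.
Vote: requires a majority of those present (424); a majority of 424 is 213, so 213 needed; 213 in favor. Satisfied.

Invalid — notice requirement not satisfied.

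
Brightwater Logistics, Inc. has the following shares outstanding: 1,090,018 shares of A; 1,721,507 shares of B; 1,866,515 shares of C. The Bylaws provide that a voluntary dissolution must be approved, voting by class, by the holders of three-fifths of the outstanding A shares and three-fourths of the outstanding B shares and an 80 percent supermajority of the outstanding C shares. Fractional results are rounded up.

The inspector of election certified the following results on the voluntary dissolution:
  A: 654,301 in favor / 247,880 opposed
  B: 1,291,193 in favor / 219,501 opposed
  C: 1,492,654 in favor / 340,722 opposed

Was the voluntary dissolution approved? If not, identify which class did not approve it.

Not approved — the C shares did not give the required vote.

A: 3/5 of 1090018 = 654010.80, rounded up to 654011; 654,011 required, 654,301 in favor — approved.
B: 3/4 of 1721507 = 1291130.25, rounded up to 1291131; 1,291,131 required, 1,291,193 in favor — approved.
C: 4/5 of 1866515 = 1493212; 1,493,212 required, 1,492,654 in favor — not approved.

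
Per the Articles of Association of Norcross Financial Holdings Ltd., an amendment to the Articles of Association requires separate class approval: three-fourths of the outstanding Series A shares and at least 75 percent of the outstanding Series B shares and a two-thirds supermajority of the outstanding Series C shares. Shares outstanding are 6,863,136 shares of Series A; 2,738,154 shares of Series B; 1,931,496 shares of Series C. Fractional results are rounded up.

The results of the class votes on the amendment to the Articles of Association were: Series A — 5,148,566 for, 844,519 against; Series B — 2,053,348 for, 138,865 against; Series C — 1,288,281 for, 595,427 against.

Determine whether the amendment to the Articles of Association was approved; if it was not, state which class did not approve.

Not approved — the Series B shares did not give the required vote.

Series A: 3/4 of 6863136 = 5147352; 5,147,352 required, 5,148,566 in favor — approved.
Series B: 3/4 of 2738154 = 2053615.50, rounded up to 2053616; 2,053,616 required, 2,053,348 in favor — not approved.
Series C: 2/3 of 1931496 = 1287664; 1,287,664 required, 1,288,281 in favor — approved.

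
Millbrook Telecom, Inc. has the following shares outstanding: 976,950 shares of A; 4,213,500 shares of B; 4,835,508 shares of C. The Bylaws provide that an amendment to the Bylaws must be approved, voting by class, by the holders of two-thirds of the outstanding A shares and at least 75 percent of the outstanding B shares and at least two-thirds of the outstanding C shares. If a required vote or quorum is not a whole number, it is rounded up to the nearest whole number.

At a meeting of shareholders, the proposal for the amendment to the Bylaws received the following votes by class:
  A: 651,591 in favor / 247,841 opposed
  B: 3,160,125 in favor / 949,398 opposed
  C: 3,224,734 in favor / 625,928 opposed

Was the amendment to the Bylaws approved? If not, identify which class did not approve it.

Approved — every class gave the required vote.

A: 2/3 of 976950 = 651300; 651,300 required, 651,591 in favor — approved.
B: 3/4 of 4213500 = 3160125; 3,160,125 required, 3,160,125 in favor — approved.
C: 2/3 of 4835508 = 3223672; 3,223,672 required, 3,224,734 in favor — approved.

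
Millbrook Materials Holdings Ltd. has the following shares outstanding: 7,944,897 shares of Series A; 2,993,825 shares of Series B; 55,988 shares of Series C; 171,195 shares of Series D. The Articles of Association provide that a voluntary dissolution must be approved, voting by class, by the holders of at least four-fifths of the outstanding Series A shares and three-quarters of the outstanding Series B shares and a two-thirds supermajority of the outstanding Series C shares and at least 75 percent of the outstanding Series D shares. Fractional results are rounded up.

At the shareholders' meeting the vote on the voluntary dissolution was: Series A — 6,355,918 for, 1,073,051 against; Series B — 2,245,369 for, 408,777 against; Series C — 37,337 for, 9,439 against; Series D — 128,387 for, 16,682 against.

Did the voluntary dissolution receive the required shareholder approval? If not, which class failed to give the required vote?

Series A: 4/5 of 7944897 = 6355917.60, rounded up to 6355918; 6,355,918 required, 6,355,918 in favor — approved.
Series B: 3/4 of 2993825 = 2245368.75, rounded up to 2245369; 2,245,369 required, 2,245,369 in favor — approved.
Series C: 2/3 of 55988 = 37325.33, rounded up to 37326; 37,326 required, 37,337 in favor — approved.
Series D: 3/4 of 171195 = 128396.25, rounded up to 128397; 128,397 required, 128,387 in favor — not approved.

Not approved — the Series D shares did not give the required vote.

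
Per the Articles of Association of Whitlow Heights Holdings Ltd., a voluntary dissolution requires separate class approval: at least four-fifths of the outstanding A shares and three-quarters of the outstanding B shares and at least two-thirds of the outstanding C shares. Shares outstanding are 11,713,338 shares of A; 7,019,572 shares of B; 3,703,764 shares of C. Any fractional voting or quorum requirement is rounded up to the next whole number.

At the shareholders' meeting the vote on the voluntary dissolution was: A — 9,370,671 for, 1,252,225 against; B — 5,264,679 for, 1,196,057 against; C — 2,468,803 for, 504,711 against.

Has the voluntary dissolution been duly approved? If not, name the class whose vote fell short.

Not approved — the C shares did not give the required vote.

A: 4/5 of 11713338 = 9370670.40, rounded up to 9370671; 9,370,671 required, 9,370,671 in favor — approved.
B: 3/4 of 7019572 = 5264679; 5,264,679 required, 5,264,679 in favor — approved.
C: 2/3 of 3703764 = 2469176; 2,469,176 required, 2,468,803 in favor — not approved.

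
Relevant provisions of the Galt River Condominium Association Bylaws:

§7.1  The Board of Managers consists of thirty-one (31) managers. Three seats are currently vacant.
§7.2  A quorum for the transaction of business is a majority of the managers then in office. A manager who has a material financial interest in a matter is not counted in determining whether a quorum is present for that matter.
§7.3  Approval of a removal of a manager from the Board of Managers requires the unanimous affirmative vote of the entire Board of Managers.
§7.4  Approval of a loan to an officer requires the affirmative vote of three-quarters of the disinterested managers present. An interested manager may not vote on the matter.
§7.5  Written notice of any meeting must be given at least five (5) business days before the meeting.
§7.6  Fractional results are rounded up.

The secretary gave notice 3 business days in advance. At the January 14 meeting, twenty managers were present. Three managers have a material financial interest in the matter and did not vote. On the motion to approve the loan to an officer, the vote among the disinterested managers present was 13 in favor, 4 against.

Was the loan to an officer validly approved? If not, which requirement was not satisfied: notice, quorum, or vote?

Notice: 3 business days given; 5 required (3 < 5). Not satisfied.
Quorum: 20 present, but the 3 interested managers do not count, leaving 17. Quorum is 15. Satisfied.
Vote: the loan to an officer requires three-fourths of the disinterested managers present (20 − 3 = 17). 3/4 of 17 = 12.75, rounded up to 13, so 13 affirmative votes are needed; 13 voted in favor. Satisfied.

Invalid — notice requirement not satisfied.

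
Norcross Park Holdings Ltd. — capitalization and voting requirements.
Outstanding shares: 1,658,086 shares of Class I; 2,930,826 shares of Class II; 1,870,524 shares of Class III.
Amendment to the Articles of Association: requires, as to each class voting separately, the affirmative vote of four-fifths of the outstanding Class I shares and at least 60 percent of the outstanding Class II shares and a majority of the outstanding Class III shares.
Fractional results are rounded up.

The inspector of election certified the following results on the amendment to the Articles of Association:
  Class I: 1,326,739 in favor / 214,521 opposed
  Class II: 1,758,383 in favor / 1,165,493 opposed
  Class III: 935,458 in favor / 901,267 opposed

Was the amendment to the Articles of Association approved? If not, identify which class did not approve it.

Not approved — the Class II shares did not give the required vote.

Class I: 4/5 of 1658086 = 1326468.80, rounded up to 1326469; 1,326,469 required, 1,326,739 in favor — approved.
Class II: 3/5 of 2930826 = 1758495.60, rounded up to 1758496; 1,758,496 required, 1,758,383 in favor — not approved.
Class III: a majority of 1870524 is 935263; 935,263 required, 935,458 in favor — approved.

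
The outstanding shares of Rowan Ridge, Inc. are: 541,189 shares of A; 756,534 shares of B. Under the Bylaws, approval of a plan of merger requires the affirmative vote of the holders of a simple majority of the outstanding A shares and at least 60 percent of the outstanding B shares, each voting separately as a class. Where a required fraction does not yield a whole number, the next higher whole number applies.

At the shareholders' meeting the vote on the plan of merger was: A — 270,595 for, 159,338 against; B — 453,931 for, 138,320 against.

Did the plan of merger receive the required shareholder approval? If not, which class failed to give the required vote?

A: a majority of 541189 is 270595; 270,595 required, 270,595 in favor — approved.
B: 3/5 of 756534 = 453920.40, rounded up to 453921; 453,921 required, 453,931 in favor — approved.

Approved — every class gave the required vote.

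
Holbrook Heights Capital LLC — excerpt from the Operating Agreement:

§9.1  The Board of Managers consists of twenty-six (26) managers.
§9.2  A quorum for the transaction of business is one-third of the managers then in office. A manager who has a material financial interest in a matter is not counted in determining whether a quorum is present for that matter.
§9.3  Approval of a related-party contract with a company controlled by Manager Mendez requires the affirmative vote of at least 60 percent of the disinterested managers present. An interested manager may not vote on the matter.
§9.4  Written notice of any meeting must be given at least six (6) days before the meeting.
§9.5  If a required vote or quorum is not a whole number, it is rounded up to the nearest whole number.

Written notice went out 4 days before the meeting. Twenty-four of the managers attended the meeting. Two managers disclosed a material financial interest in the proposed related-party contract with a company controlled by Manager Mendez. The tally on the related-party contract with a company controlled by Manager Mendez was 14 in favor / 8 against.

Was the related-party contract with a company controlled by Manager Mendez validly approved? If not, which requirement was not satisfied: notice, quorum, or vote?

Notice: 4 days given; 6 required (4 < 6). Not satisfied.
Quorum: 24 present, but the 2 interested managers do not count, leaving 22. Quorum is 9. Satisfied.
Vote: the related-party contract with a company controlled by Manager Mendez requires three-fifths of the disinterested managers present (24 − 2 = 22). 3/5 of 22 = 13.20, rounded up to 14, so 14 affirmative votes are needed; 14 voted in favor. Satisfied.

Invalid — notice requirement not satisfied.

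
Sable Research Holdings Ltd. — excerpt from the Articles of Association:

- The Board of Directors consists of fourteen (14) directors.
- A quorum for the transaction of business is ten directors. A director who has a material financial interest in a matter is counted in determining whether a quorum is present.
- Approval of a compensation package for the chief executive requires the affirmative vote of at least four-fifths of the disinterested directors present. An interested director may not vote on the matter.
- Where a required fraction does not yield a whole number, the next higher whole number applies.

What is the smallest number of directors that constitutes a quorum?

The quorum is fixed at 10.

10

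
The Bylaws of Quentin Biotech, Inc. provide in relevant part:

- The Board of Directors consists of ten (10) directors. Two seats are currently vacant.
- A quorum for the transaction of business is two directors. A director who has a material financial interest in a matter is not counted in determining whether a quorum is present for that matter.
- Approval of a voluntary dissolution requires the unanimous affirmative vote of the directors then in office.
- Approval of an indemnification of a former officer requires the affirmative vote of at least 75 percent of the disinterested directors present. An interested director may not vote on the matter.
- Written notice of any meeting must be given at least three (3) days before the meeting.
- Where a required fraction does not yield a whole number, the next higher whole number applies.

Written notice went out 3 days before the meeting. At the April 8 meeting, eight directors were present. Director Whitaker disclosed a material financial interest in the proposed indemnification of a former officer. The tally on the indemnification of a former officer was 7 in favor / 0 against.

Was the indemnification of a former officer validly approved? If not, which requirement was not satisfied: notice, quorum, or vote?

Notice: 3 days given; 3 required (3 ≥ 3). Satisfied.
Quorum: 8 present, but the 1 interested director does not count, leaving 7. Quorum is 2. Satisfied.
Vote: the indemnification of a former officer requires three-fourths of the disinterested directors present (8 − 1 = 7). 3/4 of 7 = 5.25, rounded up to 6, so 6 affirmative votes are needed; 7 voted in favor. Satisfied.

Valid — all requirements satisfied.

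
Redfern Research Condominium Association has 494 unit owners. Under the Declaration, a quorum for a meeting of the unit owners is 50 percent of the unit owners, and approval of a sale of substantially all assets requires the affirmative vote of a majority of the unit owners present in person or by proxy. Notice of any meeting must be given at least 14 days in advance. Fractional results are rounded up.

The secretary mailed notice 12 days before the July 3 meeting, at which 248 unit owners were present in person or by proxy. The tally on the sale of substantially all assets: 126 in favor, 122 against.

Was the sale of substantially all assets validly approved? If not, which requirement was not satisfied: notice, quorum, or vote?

Notice: 12 days given; 14 required. Not satisfied.
Quorum: 50% of 494 = 247; 248 present. Satisfied.
Vote: requires a majority of those present (248); a majority of 248 is 125, so 125 needed; 126 in favor. Satisfied.

Invalid — notice requirement not satisfied.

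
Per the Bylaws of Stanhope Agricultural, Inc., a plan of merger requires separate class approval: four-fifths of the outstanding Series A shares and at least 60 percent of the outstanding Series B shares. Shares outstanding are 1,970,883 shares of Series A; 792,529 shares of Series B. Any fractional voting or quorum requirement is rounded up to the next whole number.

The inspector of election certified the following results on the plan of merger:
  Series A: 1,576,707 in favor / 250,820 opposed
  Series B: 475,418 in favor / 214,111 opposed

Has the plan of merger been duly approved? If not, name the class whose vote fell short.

Series A: 4/5 of 1970883 = 1576706.40, rounded up to 1576707; 1,576,707 required, 1,576,707 in favor — approved.
Series B: 3/5 of 792529 = 475517.40, rounded up to 475518; 475,518 required, 475,418 in favor — not approved.

Not approved — the Series B shares did not give the required vote.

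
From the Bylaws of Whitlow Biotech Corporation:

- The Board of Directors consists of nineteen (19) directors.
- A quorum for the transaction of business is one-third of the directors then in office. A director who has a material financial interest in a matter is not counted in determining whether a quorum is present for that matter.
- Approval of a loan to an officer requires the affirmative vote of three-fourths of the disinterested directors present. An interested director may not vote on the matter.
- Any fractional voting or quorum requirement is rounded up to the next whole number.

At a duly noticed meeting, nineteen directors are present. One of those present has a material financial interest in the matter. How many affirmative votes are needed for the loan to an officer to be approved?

14

The loan to an officer requires three-fourths of the disinterested directors present (19 − 1 = 18).
3/4 of 18 = 13.50, rounded up to 14.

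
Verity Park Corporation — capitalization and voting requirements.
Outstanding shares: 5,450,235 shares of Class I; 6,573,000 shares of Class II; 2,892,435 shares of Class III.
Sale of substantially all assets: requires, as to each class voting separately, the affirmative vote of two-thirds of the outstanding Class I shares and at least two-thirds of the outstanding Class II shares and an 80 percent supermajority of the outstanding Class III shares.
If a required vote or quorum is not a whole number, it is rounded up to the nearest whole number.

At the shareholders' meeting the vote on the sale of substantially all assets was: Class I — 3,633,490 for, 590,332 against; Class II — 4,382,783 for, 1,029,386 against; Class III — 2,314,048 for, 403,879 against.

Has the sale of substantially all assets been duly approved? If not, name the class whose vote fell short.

Class I: 2/3 of 5450235 = 3633490; 3,633,490 required, 3,633,490 in favor — approved.
Class II: 2/3 of 6573000 = 4382000; 4,382,000 required, 4,382,783 in favor — approved.
Class III: 4/5 of 2892435 = 2313948; 2,313,948 required, 2,314,048 in favor — approved.

Approved — every class gave the required vote.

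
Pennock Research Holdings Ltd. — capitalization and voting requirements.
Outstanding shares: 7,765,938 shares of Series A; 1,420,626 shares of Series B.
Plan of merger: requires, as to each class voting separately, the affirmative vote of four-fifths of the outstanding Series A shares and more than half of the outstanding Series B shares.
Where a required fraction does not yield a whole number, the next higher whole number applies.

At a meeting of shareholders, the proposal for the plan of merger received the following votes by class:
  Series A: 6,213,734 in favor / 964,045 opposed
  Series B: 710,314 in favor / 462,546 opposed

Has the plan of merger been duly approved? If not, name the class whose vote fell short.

Approved — every class gave the required vote.

Series A: 4/5 of 7765938 = 6212750.40, rounded up to 6212751; 6,212,751 required, 6,213,734 in favor — approved.
Series B: a majority of 1420626 is 710314; 710,314 required, 710,314 in favor — approved.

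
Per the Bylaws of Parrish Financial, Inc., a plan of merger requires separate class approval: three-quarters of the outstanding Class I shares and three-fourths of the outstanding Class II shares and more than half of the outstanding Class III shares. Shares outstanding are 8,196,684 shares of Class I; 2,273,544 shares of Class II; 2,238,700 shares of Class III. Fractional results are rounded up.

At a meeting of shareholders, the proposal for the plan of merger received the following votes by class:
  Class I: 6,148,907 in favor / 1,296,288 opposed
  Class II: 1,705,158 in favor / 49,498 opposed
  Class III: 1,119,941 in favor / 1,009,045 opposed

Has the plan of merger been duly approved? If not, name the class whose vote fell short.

Approved — every class gave the required vote.

Class I: 3/4 of 8196684 = 6147513; 6,147,513 required, 6,148,907 in favor — approved.
Class II: 3/4 of 2273544 = 1705158; 1,705,158 required, 1,705,158 in favor — approved.
Class III: a majority of 2238700 is 1119351; 1,119,351 required, 1,119,941 in favor — approved.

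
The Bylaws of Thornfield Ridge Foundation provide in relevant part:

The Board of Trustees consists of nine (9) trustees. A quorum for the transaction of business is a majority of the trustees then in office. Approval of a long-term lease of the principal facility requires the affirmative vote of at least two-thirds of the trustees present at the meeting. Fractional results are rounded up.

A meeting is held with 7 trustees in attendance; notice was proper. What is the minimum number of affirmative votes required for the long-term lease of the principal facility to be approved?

The long-term lease of the principal facility requires two-thirds of the trustees present (7).
2/3 of 7 = 4.67, rounded up to 5.

5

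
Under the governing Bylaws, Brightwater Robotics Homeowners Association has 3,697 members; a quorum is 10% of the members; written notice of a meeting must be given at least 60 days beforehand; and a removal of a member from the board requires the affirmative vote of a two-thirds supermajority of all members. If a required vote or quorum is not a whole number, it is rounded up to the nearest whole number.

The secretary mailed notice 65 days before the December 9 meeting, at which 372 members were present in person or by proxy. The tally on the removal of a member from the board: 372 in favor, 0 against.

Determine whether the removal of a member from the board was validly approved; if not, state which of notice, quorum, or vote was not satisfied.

Notice: 65 days given; 60 required. Satisfied.
Quorum: 10% of 3,697 = 369.70, rounded up to 370; 372 present. Satisfied.
Vote: requires two-thirds of all members (3,697); 2/3 of 3697 = 2464.67, rounded up to 2465, so 2,465 needed; 372 in favor. Not satisfied.

Invalid — vote requirement not satisfied.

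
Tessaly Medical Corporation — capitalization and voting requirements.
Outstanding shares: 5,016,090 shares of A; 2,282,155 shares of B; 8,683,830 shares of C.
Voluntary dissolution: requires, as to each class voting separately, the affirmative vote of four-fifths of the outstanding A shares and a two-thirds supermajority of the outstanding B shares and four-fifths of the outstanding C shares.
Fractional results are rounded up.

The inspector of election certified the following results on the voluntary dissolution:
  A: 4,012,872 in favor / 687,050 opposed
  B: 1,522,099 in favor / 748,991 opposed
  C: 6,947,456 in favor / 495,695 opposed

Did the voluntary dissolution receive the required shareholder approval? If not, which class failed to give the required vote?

A: 4/5 of 5016090 = 4012872; 4,012,872 required, 4,012,872 in favor — approved.
B: 2/3 of 2282155 = 1521436.67, rounded up to 1521437; 1,521,437 required, 1,522,099 in favor — approved.
C: 4/5 of 8683830 = 6947064; 6,947,064 required, 6,947,456 in favor — approved.

Approved — every class gave the required vote.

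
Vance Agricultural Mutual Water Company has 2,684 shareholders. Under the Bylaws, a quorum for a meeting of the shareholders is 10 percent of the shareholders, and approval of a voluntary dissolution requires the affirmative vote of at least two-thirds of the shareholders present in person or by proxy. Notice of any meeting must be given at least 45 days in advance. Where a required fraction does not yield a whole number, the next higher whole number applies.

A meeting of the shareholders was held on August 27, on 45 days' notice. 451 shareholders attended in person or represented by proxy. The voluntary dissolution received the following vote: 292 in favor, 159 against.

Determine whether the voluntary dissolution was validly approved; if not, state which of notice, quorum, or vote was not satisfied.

Invalid — vote requirement not satisfied.

Notice: 45 days given; 45 required. Satisfied.
Quorum: 10% of 2,684 = 268.40, rounded up to 269; 451 present. Satisfied.
Vote: requires two-thirds of those present (451); 2/3 of 451 = 300.67, rounded up to 301, so 301 needed; 292 in favor. Not satisfied.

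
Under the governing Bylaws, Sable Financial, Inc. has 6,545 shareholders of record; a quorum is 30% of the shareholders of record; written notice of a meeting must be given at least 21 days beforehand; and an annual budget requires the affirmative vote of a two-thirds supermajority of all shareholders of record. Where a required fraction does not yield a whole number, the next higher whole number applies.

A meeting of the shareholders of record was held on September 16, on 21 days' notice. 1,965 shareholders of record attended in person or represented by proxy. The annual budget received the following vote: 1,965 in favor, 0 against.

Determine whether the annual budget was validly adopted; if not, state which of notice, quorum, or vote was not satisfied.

Notice: 21 days given; 21 required. Satisfied.
Quorum: 30% of 6,545 = 1,963.50, rounded up to 1,964; 1,965 present. Satisfied.
Vote: requires two-thirds of all shareholders of record (6,545); 2/3 of 6545 = 4363.33, rounded up to 4364, so 4,364 needed; 1,965 in favor. Not satisfied.

Invalid — vote requirement not satisfied.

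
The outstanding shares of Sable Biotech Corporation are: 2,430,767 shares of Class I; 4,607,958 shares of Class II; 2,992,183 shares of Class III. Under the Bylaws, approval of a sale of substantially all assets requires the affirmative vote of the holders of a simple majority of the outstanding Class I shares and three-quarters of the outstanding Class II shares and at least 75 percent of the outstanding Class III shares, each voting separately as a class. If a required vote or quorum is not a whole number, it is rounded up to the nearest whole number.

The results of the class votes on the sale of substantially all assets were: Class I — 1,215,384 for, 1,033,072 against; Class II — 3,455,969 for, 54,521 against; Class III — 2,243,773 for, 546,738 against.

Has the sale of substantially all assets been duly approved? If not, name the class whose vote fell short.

Class I: a majority of 2430767 is 1215384; 1,215,384 required, 1,215,384 in favor — approved.
Class II: 3/4 of 4607958 = 3455968.50, rounded up to 3455969; 3,455,969 required, 3,455,969 in favor — approved.
Class III: 3/4 of 2992183 = 2244137.25, rounded up to 2244138; 2,244,138 required, 2,243,773 in favor — not approved.

Not approved — the Class III shares did not give the required vote.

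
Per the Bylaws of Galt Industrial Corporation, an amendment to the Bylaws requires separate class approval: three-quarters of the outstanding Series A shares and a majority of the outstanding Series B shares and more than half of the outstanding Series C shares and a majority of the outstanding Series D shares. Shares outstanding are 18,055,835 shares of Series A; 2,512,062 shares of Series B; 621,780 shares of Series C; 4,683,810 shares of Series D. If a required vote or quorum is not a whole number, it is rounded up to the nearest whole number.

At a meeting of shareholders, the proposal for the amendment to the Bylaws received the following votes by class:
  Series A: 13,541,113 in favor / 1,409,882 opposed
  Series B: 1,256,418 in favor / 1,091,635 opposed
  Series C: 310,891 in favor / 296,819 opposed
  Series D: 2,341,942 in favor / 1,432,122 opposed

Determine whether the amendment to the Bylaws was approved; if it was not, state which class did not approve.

Series A: 3/4 of 18055835 = 13541876.25, rounded up to 13541877; 13,541,877 required, 13,541,113 in favor — not approved.
Series B: a majority of 2512062 is 1256032; 1,256,032 required, 1,256,418 in favor — approved.
Series C: a majority of 621780 is 310891; 310,891 required, 310,891 in favor — approved.
Series D: a majority of 4683810 is 2341906; 2,341,906 required, 2,341,942 in favor — approved.

Not approved — the Series A shares did not give the required vote.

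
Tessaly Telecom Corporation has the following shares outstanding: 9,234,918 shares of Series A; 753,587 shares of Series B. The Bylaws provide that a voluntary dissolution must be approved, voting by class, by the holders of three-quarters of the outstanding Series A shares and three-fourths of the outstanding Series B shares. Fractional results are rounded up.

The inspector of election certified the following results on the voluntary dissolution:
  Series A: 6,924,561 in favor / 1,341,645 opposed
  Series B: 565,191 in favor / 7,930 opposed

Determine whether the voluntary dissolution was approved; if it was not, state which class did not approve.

Series A: 3/4 of 9234918 = 6926188.50, rounded up to 6926189; 6,926,189 required, 6,924,561 in favor — not approved.
Series B: 3/4 of 753587 = 565190.25, rounded up to 565191; 565,191 required, 565,191 in favor — approved.

Not approved — the Series A shares did not give the required vote.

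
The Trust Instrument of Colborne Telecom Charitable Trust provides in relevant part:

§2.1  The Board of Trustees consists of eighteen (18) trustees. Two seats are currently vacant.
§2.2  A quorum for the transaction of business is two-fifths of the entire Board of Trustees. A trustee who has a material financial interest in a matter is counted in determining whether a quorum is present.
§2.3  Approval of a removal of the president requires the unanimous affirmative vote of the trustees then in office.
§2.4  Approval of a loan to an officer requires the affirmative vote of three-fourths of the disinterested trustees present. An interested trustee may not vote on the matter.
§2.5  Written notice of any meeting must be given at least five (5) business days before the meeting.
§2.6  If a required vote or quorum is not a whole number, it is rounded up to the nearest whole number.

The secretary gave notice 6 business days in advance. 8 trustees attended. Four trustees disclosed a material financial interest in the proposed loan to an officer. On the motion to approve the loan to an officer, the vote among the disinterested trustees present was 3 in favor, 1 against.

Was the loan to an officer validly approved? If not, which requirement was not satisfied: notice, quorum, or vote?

Valid — all requirements satisfied.

Notice: 6 business days given; 5 required (6 ≥ 5). Satisfied.
Quorum: 8 present (interested trustees count toward quorum); quorum is 8. Satisfied.
Vote: the loan to an officer requires three-fourths of the disinterested trustees present (8 − 4 = 4). 3/4 of 4 = 3, so 3 affirmative votes are needed; 3 voted in favor. Satisfied.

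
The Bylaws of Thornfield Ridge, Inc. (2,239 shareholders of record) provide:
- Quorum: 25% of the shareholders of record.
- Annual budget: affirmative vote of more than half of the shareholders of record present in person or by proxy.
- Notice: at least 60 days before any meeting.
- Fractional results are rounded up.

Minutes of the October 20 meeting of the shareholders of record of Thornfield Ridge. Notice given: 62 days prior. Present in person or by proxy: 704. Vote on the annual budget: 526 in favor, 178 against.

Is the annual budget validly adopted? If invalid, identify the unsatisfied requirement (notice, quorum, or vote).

Notice: 62 days given; 60 required. Satisfied.
Quorum: 25% of 2,239 = 559.75, rounded up to 560; 704 present. Satisfied.
Vote: requires a majority of those present (704); a majority of 704 is 353, so 353 needed; 526 in favor. Satisfied.

Valid — all requirements satisfied.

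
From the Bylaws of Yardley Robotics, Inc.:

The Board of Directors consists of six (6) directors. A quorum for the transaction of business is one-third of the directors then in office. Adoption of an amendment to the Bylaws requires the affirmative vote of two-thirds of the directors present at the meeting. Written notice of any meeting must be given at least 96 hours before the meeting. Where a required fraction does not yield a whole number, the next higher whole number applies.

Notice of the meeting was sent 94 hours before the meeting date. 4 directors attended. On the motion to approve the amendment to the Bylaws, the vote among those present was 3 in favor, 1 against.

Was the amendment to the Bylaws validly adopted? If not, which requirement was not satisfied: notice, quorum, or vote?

Invalid — notice requirement not satisfied.

Notice: 94 hours given; 96 required (94 < 96). Not satisfied.
Quorum: 4 present; quorum is 2. Satisfied.
Vote: the amendment to the Bylaws requires two-thirds of the directors present (4). 2/3 of 4 = 2.67, rounded up to 3, so 3 affirmative votes are needed; 3 voted in favor. Satisfied.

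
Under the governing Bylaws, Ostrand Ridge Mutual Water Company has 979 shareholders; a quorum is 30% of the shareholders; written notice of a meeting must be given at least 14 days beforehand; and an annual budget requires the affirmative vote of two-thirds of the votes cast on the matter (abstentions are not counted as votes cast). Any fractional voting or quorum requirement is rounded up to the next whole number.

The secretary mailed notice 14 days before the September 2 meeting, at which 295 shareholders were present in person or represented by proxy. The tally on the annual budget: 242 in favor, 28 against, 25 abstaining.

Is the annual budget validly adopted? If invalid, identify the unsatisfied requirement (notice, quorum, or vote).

Notice: 14 days given; 14 required. Satisfied.
Quorum: 30% of 979 = 293.70, rounded up to 294; 295 present. Satisfied.
Vote: requires two-thirds of the votes cast (295 − 25 abstaining = 270); 2/3 of 270 = 180, so 180 needed; 242 in favor. Satisfied.

Valid — all requirements satisfied.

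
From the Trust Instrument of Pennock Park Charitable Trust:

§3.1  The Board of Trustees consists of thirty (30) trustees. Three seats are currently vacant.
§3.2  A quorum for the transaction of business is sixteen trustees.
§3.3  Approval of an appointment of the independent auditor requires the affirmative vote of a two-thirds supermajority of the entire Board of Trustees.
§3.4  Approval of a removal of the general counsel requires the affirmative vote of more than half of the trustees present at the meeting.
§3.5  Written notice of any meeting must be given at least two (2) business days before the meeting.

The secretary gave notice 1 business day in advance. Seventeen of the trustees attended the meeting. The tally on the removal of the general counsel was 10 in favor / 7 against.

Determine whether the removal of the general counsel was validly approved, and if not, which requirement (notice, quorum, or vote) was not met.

Notice: 1 business day given; 2 required (1 < 2). Not satisfied.
Quorum: 17 present; quorum is 16. Satisfied.
Vote: the removal of the general counsel requires a majority of the trustees present (17). A majority of 17 is 9, so 9 affirmative votes are needed; 10 voted in favor. Satisfied.

Invalid — notice requirement not satisfied.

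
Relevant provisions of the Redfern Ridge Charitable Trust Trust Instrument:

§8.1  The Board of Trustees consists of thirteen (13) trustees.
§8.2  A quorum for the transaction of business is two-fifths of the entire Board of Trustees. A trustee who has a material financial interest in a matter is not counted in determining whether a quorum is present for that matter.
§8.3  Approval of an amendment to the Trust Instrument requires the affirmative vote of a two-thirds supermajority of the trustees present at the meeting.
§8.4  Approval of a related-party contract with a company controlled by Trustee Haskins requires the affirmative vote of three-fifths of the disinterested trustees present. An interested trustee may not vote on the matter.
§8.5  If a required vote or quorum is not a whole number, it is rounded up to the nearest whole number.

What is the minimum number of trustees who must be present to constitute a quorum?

6

2/5 of 13 = 5.20, rounded up to 6.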